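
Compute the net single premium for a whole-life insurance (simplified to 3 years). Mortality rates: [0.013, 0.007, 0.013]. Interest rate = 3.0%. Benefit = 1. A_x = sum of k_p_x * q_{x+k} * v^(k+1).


v = 0.970874
Year 0: k_p_x=1.0, q=0.013, term=0.012621
Year 1: k_p_x=0.987, q=0.007, term=0.006512
Year 2: k_p_x=0.980091, q=0.013, term=0.01166
A_x = 0.0308


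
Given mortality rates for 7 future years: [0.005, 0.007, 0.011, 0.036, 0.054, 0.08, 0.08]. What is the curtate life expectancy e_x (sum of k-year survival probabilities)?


e_x = sum_{k=1}^{n} k_p_x
k_p_x values:
  1_p_x = 0.995
  2_p_x = 0.988035
  3_p_x = 0.977167
  4_p_x = 0.941989
  5_p_x = 0.891121
  6_p_x = 0.819832
  7_p_x = 0.754245
e_x = 6.3674


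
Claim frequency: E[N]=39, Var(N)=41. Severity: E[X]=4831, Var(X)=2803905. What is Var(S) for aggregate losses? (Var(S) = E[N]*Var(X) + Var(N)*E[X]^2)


Var(S) = E[N]*Var(X) + Var(N)*E[X]^2
= 39*2803905 + 41*4831^2
= 109352295 + 956881001
= 1.0662e+09


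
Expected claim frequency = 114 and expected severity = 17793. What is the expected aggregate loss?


E[S] = E[N] * E[X]
= 114 * 17793
= 2.0284e+06


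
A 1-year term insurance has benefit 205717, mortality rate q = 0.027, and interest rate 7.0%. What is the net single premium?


NSP = benefit * q * v
v = 1/(1+i) = 0.934579
NSP = 205717 * 0.027 * 0.934579
= 5190.9897


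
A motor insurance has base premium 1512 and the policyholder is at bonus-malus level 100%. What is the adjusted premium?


adjusted = base * BM_level / 100
= 1512 * 100 / 100
= 1512 * 1.0
= 1512.0


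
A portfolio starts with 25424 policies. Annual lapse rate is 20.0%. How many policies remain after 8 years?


remaining = initial * (1 - lapse)^years
= 25424 * (1 - 0.2)^8
= 25424 * 0.167772
= 4265.4394


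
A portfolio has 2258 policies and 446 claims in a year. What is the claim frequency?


frequency = claims / policies
= 446 / 2258
= 0.1975


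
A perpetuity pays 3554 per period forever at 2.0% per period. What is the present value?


PV = PMT / i
= 3554 / 0.02
= 177700.0


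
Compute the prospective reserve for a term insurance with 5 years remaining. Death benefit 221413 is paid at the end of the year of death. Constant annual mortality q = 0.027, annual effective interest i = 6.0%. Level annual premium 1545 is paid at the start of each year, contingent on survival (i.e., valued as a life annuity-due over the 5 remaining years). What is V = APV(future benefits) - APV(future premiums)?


v = 1/(1+i) = 0.943396
APV(future benefits) per unit = sum_{k=0}^{4} k_p_x * q * v^(k+1) = 0.108099
APV(future benefits) = 221413 * 0.108099 = 23934.5429
Life annuity-due factor ä_{x:5} = sum_{k=0}^{4} k_p_x * v^k = 4.24389
APV(future premiums) = 1545 * 4.24389 = 6556.8101
V = 23934.5429 - 6556.8101
= 17377.7328


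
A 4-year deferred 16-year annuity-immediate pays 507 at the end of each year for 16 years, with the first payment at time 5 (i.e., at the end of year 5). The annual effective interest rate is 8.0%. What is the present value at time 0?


PV at time 4 of the 16-year annuity-immediate:
a_n = 507 * (1-(1+0.08)^(-16))/0.08 = 4487.6442
Discount back 4 years to time 0:
PV = 4487.6442 * (1+0.08)^(-4)
= 4487.6442 * 0.73503
= 3298.5524


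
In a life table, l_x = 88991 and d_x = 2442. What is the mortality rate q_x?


q_x = d_x / l_x
= 2442 / 88991
= 0.0274


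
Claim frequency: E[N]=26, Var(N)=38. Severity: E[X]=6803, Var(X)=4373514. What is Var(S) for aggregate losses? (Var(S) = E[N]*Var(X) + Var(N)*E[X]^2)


Var(S) = E[N]*Var(X) + Var(N)*E[X]^2
= 26*4373514 + 38*6803^2
= 113711364 + 1758670742
= 1.8724e+09


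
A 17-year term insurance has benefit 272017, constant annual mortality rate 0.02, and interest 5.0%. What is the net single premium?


NSP = benefit * sum_{k=0}^{n-1} k_p_x * q * v^(k+1)
With constant q=0.02, v=0.952381
Sum = 0.197293
NSP = 272017 * 0.197293
= 53667.0316


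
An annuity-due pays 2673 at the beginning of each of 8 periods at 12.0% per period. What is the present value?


PV_due = PMT * (1-(1+i)^(-n))/i * (1+i)
PV_immediate = 13278.5011
PV_due = 13278.5011 * 1.12
= 14871.9212


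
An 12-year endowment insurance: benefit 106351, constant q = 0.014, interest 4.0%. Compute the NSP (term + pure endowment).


Term component = 13031.3312
Pure endowment = 12_p_x * v^12 * benefit = 0.844351 * 0.624597 * 106351 = 56087.2938
NSP = 69118.625


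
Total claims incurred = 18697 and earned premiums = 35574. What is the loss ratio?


Loss ratio = claims / premiums
= 18697 / 35574
= 0.5256


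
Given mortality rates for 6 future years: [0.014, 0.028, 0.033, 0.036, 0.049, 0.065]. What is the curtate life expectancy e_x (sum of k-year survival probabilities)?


e_x = sum_{k=1}^{n} k_p_x
k_p_x values:
  1_p_x = 0.986
  2_p_x = 0.958392
  3_p_x = 0.926765
  4_p_x = 0.893402
  5_p_x = 0.849625
  6_p_x = 0.794399
e_x = 5.4086


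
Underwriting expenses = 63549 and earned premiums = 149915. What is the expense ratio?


Expense ratio = expenses / premiums
= 63549 / 149915
= 0.4239


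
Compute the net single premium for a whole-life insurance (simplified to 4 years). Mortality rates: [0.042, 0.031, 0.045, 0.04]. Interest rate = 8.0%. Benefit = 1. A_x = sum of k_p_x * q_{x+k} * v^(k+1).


v = 0.925926
Year 0: k_p_x=1.0, q=0.042, term=0.038889
Year 1: k_p_x=0.958, q=0.031, term=0.025461
Year 2: k_p_x=0.928302, q=0.045, term=0.033161
Year 3: k_p_x=0.886528, q=0.04, term=0.026065
A_x = 0.1236


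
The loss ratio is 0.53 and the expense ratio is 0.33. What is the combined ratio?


Combined ratio = loss ratio + expense ratio
= 0.53 + 0.33
= 0.86


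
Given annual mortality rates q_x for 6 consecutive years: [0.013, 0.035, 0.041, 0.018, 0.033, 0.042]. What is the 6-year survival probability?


p_k = 1 - q_k for each year
Survival = product of (1 - q_k)
= 0.987 * 0.965 * 0.959 * 0.982 * 0.967 * 0.958
= 0.8309


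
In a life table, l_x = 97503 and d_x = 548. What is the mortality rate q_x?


q_x = d_x / l_x
= 548 / 97503
= 0.0056


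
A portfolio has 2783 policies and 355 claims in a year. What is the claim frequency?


frequency = claims / policies
= 355 / 2783
= 0.1276


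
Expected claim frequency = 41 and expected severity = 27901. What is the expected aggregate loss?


E[S] = E[N] * E[X]
= 41 * 27901
= 1.1439e+06


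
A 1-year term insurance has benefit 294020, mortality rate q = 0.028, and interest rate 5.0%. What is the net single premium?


NSP = benefit * q * v
v = 1/(1+i) = 0.952381
NSP = 294020 * 0.028 * 0.952381
= 7840.5333


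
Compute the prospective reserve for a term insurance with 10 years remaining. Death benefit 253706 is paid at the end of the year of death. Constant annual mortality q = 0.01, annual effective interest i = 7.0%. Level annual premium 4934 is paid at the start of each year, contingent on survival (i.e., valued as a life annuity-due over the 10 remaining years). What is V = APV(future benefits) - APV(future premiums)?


v = 1/(1+i) = 0.934579
APV(future benefits) per unit = sum_{k=0}^{9} k_p_x * q * v^(k+1) = 0.067532
APV(future benefits) = 253706 * 0.067532 = 17133.3374
Life annuity-due factor ä_{x:10} = sum_{k=0}^{9} k_p_x * v^k = 7.225951
APV(future premiums) = 4934 * 7.225951 = 35652.8418
V = 17133.3374 - 35652.8418
= -18519.5044


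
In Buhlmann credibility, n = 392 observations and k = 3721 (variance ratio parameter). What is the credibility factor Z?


Z = n / (n + k)
= 392 / (392 + 3721)
= 392 / 4113
= 0.0953


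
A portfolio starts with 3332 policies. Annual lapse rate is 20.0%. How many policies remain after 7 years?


remaining = initial * (1 - lapse)^years
= 3332 * (1 - 0.2)^7
= 3332 * 0.209715
= 698.771


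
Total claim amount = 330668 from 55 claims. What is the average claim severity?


severity = total / number
= 330668 / 55
= 6012.1455


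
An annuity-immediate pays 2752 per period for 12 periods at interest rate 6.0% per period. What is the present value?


PV = PMT * (1 - (1+i)^(-n)) / i
= 2752 * (1 - (1+0.06)^(-12)) / 0.06
= 2752 * (1 - 0.496969) / 0.06
= 2752 * 8.383844
= 23072.3385


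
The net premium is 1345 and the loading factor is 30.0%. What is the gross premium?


Gross = net * (1 + loading)
= 1345 * (1 + 0.3)
= 1345 * 1.3
= 1748.5


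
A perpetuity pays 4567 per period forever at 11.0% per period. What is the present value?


PV = PMT / i
= 4567 / 0.11
= 41518.1818


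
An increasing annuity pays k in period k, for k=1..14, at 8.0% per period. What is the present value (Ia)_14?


(Ia)_n = sum_{k=1}^{n} k * v^k, v = 1/(1+i)
v = 0.925926
Sum computed term by term:
(Ia)_14 = 51.7165


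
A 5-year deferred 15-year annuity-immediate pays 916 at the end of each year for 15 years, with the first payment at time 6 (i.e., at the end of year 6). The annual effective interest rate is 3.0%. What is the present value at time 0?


PV at time 5 of the 15-year annuity-immediate:
a_n = 916 * (1-(1+0.03)^(-15))/0.03 = 10935.1485
Discount back 5 years to time 0:
PV = 10935.1485 * (1+0.03)^(-5)
= 10935.1485 * 0.862609
= 9432.7552


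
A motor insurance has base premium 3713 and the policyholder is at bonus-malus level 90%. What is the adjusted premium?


adjusted = base * BM_level / 100
= 3713 * 90 / 100
= 3713 * 0.9
= 3341.7


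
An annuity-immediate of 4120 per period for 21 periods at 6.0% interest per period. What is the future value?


FV = PMT * ((1+i)^n - 1) / i
= 4120 * ((1.06)^21 - 1) / 0.06
= 4120 * (3.399564 - 1) / 0.06
= 164770.0339


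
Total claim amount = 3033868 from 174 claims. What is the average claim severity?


severity = total / number
= 3033868 / 174
= 17436.023


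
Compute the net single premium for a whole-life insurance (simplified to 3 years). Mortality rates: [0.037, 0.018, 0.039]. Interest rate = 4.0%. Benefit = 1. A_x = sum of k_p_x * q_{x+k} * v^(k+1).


v = 0.961538
Year 0: k_p_x=1.0, q=0.037, term=0.035577
Year 1: k_p_x=0.963, q=0.018, term=0.016026
Year 2: k_p_x=0.945666, q=0.039, term=0.032787
A_x = 0.0844


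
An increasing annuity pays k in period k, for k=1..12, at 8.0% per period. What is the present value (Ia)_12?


(Ia)_n = sum_{k=1}^{n} k * v^k, v = 1/(1+i)
v = 0.925926
Sum computed term by term:
(Ia)_12 = 42.17


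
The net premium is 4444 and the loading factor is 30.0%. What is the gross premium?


Gross = net * (1 + loading)
= 4444 * (1 + 0.3)
= 4444 * 1.3
= 5777.2


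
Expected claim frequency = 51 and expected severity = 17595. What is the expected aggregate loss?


E[S] = E[N] * E[X]
= 51 * 17595
= 897345


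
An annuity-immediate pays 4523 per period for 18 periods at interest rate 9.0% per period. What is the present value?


PV = PMT * (1 - (1+i)^(-n)) / i
= 4523 * (1 - (1+0.09)^(-18)) / 0.09
= 4523 * (1 - 0.211994) / 0.09
= 4523 * 8.755625
= 39601.6924


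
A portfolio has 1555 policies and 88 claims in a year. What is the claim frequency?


frequency = claims / policies
= 88 / 1555
= 0.0566


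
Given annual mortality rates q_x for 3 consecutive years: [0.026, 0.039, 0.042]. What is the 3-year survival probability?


p_k = 1 - q_k for each year
Survival = product of (1 - q_k)
= 0.974 * 0.961 * 0.958
= 0.8967


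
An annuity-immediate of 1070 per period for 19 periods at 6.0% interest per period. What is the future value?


FV = PMT * ((1+i)^n - 1) / i
= 1070 * ((1.06)^19 - 1) / 0.06
= 1070 * (3.0256 - 1) / 0.06
= 36123.1911


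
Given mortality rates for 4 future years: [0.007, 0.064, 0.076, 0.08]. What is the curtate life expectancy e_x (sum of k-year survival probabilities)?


e_x = sum_{k=1}^{n} k_p_x
k_p_x values:
  1_p_x = 0.993
  2_p_x = 0.929448
  3_p_x = 0.85881
  4_p_x = 0.790105
e_x = 3.5714


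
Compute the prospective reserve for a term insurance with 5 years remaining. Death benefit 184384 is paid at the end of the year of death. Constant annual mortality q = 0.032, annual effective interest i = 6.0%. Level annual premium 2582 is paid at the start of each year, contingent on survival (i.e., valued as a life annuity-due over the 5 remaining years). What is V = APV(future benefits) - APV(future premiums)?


v = 1/(1+i) = 0.943396
APV(future benefits) per unit = sum_{k=0}^{4} k_p_x * q * v^(k+1) = 0.126919
APV(future benefits) = 184384 * 0.126919 = 23401.8364
Life annuity-due factor ä_{x:5} = sum_{k=0}^{4} k_p_x * v^k = 4.204193
APV(future premiums) = 2582 * 4.204193 = 10855.2251
V = 23401.8364 - 10855.2251
= 12546.6114


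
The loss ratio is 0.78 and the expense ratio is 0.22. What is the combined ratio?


Combined ratio = loss ratio + expense ratio
= 0.78 + 0.22
= 1.0


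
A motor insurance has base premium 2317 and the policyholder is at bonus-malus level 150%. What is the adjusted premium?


adjusted = base * BM_level / 100
= 2317 * 150 / 100
= 2317 * 1.5
= 3475.5


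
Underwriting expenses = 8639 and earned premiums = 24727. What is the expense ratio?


Expense ratio = expenses / premiums
= 8639 / 24727
= 0.3494


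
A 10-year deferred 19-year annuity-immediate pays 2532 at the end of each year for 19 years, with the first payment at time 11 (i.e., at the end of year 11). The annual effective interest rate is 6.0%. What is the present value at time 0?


PV at time 10 of the 19-year annuity-immediate:
a_n = 2532 * (1-(1+0.06)^(-19))/0.06 = 28252.351
Discount back 10 years to time 0:
PV = 28252.351 * (1+0.06)^(-10)
= 28252.351 * 0.558395
= 15775.9652


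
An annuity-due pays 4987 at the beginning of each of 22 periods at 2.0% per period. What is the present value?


PV_due = PMT * (1-(1+i)^(-n))/i * (1+i)
PV_immediate = 88060.6864
PV_due = 88060.6864 * 1.02
= 89821.9001


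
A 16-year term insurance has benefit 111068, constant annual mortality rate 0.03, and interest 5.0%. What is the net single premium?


NSP = benefit * sum_{k=0}^{n-1} k_p_x * q * v^(k+1)
With constant q=0.03, v=0.952381
Sum = 0.269476
NSP = 111068 * 0.269476
= 29930.1877


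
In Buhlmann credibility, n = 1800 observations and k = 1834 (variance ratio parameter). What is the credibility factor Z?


Z = n / (n + k)
= 1800 / (1800 + 1834)
= 1800 / 3634
= 0.4953


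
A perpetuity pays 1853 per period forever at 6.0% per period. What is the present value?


PV = PMT / i
= 1853 / 0.06
= 30883.3333


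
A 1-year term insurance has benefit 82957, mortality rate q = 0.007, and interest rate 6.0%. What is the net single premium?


NSP = benefit * q * v
v = 1/(1+i) = 0.943396
NSP = 82957 * 0.007 * 0.943396
= 547.8292


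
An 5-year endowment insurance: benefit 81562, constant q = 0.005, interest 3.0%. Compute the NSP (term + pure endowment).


Term component = 1849.6148
Pure endowment = 5_p_x * v^5 * benefit = 0.975249 * 0.862609 * 81562 = 68614.6965
NSP = 70464.3113


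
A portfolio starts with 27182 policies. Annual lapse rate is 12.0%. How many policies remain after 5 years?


remaining = initial * (1 - lapse)^years
= 27182 * (1 - 0.12)^5
= 27182 * 0.527732
= 14344.809


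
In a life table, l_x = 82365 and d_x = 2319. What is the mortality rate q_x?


q_x = d_x / l_x
= 2319 / 82365
= 0.0282


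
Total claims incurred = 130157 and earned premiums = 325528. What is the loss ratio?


Loss ratio = claims / premiums
= 130157 / 325528
= 0.3998


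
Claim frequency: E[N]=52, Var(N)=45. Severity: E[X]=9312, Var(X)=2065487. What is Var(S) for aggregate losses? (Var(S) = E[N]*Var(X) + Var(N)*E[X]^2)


Var(S) = E[N]*Var(X) + Var(N)*E[X]^2
= 52*2065487 + 45*9312^2
= 107405324 + 3902100480
= 4.0095e+09


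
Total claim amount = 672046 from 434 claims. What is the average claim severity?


severity = total / number
= 672046 / 434
= 1548.4931


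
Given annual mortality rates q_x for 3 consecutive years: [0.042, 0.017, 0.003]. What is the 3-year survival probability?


p_k = 1 - q_k for each year
Survival = product of (1 - q_k)
= 0.958 * 0.983 * 0.997
= 0.9389


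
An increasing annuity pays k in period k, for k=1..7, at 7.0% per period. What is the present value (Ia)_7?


(Ia)_n = sum_{k=1}^{n} k * v^k, v = 1/(1+i)
v = 0.934579
Sum computed term by term:
(Ia)_7 = 20.1042


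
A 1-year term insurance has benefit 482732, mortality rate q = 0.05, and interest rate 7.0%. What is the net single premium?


NSP = benefit * q * v
v = 1/(1+i) = 0.934579
NSP = 482732 * 0.05 * 0.934579
= 22557.5701


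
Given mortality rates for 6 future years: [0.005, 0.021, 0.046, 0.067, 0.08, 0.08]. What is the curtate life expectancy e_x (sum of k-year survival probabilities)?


e_x = sum_{k=1}^{n} k_p_x
k_p_x values:
  1_p_x = 0.995
  2_p_x = 0.974105
  3_p_x = 0.929296
  4_p_x = 0.867033
  5_p_x = 0.797671
  6_p_x = 0.733857
e_x = 5.297


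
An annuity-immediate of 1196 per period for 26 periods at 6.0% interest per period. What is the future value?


FV = PMT * ((1+i)^n - 1) / i
= 1196 * ((1.06)^26 - 1) / 0.06
= 1196 * (4.549383 - 1) / 0.06
= 70751.0337


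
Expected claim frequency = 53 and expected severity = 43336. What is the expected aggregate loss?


E[S] = E[N] * E[X]
= 53 * 43336
= 2.2968e+06


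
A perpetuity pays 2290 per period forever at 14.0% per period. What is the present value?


PV = PMT / i
= 2290 / 0.14
= 16357.1429


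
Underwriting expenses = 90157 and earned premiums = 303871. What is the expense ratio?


Expense ratio = expenses / premiums
= 90157 / 303871
= 0.2967


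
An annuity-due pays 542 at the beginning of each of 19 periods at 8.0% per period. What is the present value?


PV_due = PMT * (1-(1+i)^(-n))/i * (1+i)
PV_immediate = 5205.1508
PV_due = 5205.1508 * 1.08
= 5621.5628


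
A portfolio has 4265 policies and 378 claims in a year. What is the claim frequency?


frequency = claims / policies
= 378 / 4265
= 0.0886


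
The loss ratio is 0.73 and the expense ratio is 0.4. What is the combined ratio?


Combined ratio = loss ratio + expense ratio
= 0.73 + 0.4
= 1.13


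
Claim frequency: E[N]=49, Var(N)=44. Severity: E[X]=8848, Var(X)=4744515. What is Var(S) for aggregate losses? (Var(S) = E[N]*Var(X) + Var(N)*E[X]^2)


Var(S) = E[N]*Var(X) + Var(N)*E[X]^2
= 49*4744515 + 44*8848^2
= 232481235 + 3444632576
= 3.6771e+09


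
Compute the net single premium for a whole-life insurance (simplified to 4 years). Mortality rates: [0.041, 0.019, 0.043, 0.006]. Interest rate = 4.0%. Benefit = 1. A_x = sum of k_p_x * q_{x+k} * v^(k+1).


v = 0.961538
Year 0: k_p_x=1.0, q=0.041, term=0.039423
Year 1: k_p_x=0.959, q=0.019, term=0.016846
Year 2: k_p_x=0.940779, q=0.043, term=0.035963
Year 3: k_p_x=0.900326, q=0.006, term=0.004618
A_x = 0.0969


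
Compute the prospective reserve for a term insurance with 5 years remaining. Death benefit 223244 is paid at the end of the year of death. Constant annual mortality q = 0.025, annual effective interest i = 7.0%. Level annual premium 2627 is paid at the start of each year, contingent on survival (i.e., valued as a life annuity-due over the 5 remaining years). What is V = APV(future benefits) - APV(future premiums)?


v = 1/(1+i) = 0.934579
APV(future benefits) per unit = sum_{k=0}^{4} k_p_x * q * v^(k+1) = 0.09784
APV(future benefits) = 223244 * 0.09784 = 21842.1311
Life annuity-due factor ä_{x:5} = sum_{k=0}^{4} k_p_x * v^k = 4.18754
APV(future premiums) = 2627 * 4.18754 = 11000.668
V = 21842.1311 - 11000.668
= 10841.4632


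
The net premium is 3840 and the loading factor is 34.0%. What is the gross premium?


Gross = net * (1 + loading)
= 3840 * (1 + 0.34)
= 3840 * 1.34
= 5145.6


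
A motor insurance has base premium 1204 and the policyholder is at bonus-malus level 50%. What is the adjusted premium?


adjusted = base * BM_level / 100
= 1204 * 50 / 100
= 1204 * 0.5
= 602.0


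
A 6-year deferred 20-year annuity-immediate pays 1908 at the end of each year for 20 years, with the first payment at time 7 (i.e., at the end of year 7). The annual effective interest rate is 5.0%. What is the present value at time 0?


PV at time 6 of the 20-year annuity-immediate:
a_n = 1908 * (1-(1+0.05)^(-20))/0.05 = 23777.8973
Discount back 6 years to time 0:
PV = 23777.8973 * (1+0.05)^(-6)
= 23777.8973 * 0.746215
= 17743.4331


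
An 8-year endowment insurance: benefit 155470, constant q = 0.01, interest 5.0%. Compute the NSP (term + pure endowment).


Term component = 9728.5371
Pure endowment = 8_p_x * v^8 * benefit = 0.922745 * 0.676839 * 155470 = 97098.7777
NSP = 106827.3147


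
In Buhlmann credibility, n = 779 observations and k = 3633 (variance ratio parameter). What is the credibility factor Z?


Z = n / (n + k)
= 779 / (779 + 3633)
= 779 / 4412
= 0.1766


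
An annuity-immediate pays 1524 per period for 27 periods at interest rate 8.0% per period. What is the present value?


PV = PMT * (1 - (1+i)^(-n)) / i
= 1524 * (1 - (1+0.08)^(-27)) / 0.08
= 1524 * (1 - 0.125187) / 0.08
= 1524 * 10.935165
= 16665.1911


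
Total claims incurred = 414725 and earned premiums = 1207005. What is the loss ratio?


Loss ratio = claims / premiums
= 414725 / 1207005
= 0.3436


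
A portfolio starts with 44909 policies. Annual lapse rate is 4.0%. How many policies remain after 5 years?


remaining = initial * (1 - lapse)^years
= 44909 * (1 - 0.04)^5
= 44909 * 0.815373
= 36617.5725


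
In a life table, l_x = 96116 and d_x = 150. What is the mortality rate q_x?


q_x = d_x / l_x
= 150 / 96116
= 0.0016


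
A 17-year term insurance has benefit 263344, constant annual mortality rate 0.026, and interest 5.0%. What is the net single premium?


NSP = benefit * sum_{k=0}^{n-1} k_p_x * q * v^(k+1)
With constant q=0.026, v=0.952381
Sum = 0.246728
NSP = 263344 * 0.246728
= 64974.3915


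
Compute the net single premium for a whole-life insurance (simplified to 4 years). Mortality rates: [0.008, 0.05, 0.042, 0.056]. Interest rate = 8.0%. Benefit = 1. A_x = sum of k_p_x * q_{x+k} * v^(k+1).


v = 0.925926
Year 0: k_p_x=1.0, q=0.008, term=0.007407
Year 1: k_p_x=0.992, q=0.05, term=0.042524
Year 2: k_p_x=0.9424, q=0.042, term=0.031421
Year 3: k_p_x=0.902819, q=0.056, term=0.037162
A_x = 0.1185


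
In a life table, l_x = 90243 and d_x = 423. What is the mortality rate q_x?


q_x = d_x / l_x
= 423 / 90243
= 0.0047


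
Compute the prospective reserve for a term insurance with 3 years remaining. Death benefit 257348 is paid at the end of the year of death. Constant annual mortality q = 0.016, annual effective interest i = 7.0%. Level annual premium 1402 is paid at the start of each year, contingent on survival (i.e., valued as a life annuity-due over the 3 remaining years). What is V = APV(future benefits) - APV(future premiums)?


v = 1/(1+i) = 0.934579
APV(future benefits) per unit = sum_{k=0}^{2} k_p_x * q * v^(k+1) = 0.041351
APV(future benefits) = 257348 * 0.041351 = 10641.5599
Life annuity-due factor ä_{x:3} = sum_{k=0}^{2} k_p_x * v^k = 2.765338
APV(future premiums) = 1402 * 2.765338 = 3877.0045
V = 10641.5599 - 3877.0045
= 6764.5554


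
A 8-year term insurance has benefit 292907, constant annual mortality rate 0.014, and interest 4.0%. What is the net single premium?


NSP = benefit * sum_{k=0}^{n-1} k_p_x * q * v^(k+1)
With constant q=0.014, v=0.961538
Sum = 0.090027
NSP = 292907 * 0.090027
= 26369.5695


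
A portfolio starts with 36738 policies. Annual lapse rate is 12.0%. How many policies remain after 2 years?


remaining = initial * (1 - lapse)^years
= 36738 * (1 - 0.12)^2
= 36738 * 0.7744
= 28449.9072


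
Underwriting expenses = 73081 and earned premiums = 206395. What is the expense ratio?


Expense ratio = expenses / premiums
= 73081 / 206395
= 0.3541


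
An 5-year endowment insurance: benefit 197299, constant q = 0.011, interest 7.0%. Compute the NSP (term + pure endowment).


Term component = 8717.9916
Pure endowment = 5_p_x * v^5 * benefit = 0.946197 * 0.712986 * 197299 = 133102.8803
NSP = 141820.8719


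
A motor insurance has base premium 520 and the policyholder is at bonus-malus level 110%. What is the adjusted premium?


adjusted = base * BM_level / 100
= 520 * 110 / 100
= 520 * 1.1
= 572.0


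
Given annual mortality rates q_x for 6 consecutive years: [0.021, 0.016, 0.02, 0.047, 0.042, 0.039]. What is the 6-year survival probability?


p_k = 1 - q_k for each year
Survival = product of (1 - q_k)
= 0.979 * 0.984 * 0.98 * 0.953 * 0.958 * 0.961
= 0.8283


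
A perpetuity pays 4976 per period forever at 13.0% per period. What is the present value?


PV = PMT / i
= 4976 / 0.13
= 38276.9231


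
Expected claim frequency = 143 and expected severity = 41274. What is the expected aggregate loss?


E[S] = E[N] * E[X]
= 143 * 41274
= 5.9022e+06


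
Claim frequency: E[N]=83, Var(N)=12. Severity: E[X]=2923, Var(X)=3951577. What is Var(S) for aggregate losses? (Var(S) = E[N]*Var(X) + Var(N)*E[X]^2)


Var(S) = E[N]*Var(X) + Var(N)*E[X]^2
= 83*3951577 + 12*2923^2
= 327980891 + 102527148
= 4.3051e+08


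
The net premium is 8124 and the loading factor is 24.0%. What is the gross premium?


Gross = net * (1 + loading)
= 8124 * (1 + 0.24)
= 8124 * 1.24
= 10073.76


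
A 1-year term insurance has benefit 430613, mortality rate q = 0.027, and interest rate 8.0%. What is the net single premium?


NSP = benefit * q * v
v = 1/(1+i) = 0.925926
NSP = 430613 * 0.027 * 0.925926
= 10765.325


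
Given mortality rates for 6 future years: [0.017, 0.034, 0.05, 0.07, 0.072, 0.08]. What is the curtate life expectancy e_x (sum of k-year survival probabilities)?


e_x = sum_{k=1}^{n} k_p_x
k_p_x values:
  1_p_x = 0.983
  2_p_x = 0.949578
  3_p_x = 0.902099
  4_p_x = 0.838952
  5_p_x = 0.778548
  6_p_x = 0.716264
e_x = 5.1684


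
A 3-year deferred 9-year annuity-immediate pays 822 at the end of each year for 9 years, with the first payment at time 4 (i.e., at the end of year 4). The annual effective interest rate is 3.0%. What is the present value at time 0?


PV at time 3 of the 9-year annuity-immediate:
a_n = 822 * (1-(1+0.03)^(-9))/0.03 = 6400.1815
Discount back 3 years to time 0:
PV = 6400.1815 * (1+0.03)^(-3)
= 6400.1815 * 0.915142
= 5857.0727


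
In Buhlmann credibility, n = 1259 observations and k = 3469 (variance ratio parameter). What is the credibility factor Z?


Z = n / (n + k)
= 1259 / (1259 + 3469)
= 1259 / 4728
= 0.2663


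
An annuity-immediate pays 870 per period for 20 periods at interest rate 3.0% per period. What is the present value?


PV = PMT * (1 - (1+i)^(-n)) / i
= 870 * (1 - (1+0.03)^(-20)) / 0.03
= 870 * (1 - 0.553676) / 0.03
= 870 * 14.877475
= 12943.4031


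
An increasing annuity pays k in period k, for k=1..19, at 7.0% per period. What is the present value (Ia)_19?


(Ia)_n = sum_{k=1}^{n} k * v^k, v = 1/(1+i)
v = 0.934579
Sum computed term by term:
(Ia)_19 = 82.9347


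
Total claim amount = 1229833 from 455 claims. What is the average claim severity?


severity = total / number
= 1229833 / 455
= 2702.9297


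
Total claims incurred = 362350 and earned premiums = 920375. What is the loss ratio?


Loss ratio = claims / premiums
= 362350 / 920375
= 0.3937


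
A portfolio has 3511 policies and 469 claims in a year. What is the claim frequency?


frequency = claims / policies
= 469 / 3511
= 0.1336


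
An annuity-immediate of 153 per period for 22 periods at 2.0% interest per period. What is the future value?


FV = PMT * ((1+i)^n - 1) / i
= 153 * ((1.02)^22 - 1) / 0.02
= 153 * (1.54598 - 1) / 0.02
= 4176.7445


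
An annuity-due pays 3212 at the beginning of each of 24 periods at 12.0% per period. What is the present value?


PV_due = PMT * (1-(1+i)^(-n))/i * (1+i)
PV_immediate = 25003.2224
PV_due = 25003.2224 * 1.12
= 28003.6091


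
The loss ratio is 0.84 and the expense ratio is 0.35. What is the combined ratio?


Combined ratio = loss ratio + expense ratio
= 0.84 + 0.35
= 1.19


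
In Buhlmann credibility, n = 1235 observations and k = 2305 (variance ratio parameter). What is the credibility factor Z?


Z = n / (n + k)
= 1235 / (1235 + 2305)
= 1235 / 3540
= 0.3489


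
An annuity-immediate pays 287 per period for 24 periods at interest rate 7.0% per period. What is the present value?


PV = PMT * (1 - (1+i)^(-n)) / i
= 287 * (1 - (1+0.07)^(-24)) / 0.07
= 287 * (1 - 0.197147) / 0.07
= 287 * 11.469334
= 3291.6989


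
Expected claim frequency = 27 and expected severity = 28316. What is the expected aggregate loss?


E[S] = E[N] * E[X]
= 27 * 28316
= 764532


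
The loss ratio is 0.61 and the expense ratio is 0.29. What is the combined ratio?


Combined ratio = loss ratio + expense ratio
= 0.61 + 0.29
= 0.9


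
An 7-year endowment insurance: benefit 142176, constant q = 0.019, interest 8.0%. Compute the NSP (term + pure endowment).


Term component = 13365.5906
Pure endowment = 7_p_x * v^7 * benefit = 0.874345 * 0.58349 * 142176 = 72534.2383
NSP = 85899.8289


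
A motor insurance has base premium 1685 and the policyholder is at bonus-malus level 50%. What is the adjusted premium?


adjusted = base * BM_level / 100
= 1685 * 50 / 100
= 1685 * 0.5
= 842.5


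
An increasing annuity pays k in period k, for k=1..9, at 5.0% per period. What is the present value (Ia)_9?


(Ia)_n = sum_{k=1}^{n} k * v^k, v = 1/(1+i)
v = 0.952381
Sum computed term by term:
(Ia)_9 = 33.2347


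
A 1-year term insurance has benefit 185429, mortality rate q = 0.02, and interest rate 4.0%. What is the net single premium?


NSP = benefit * q * v
v = 1/(1+i) = 0.961538
NSP = 185429 * 0.02 * 0.961538
= 3565.9423


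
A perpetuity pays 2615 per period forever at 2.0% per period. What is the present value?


PV = PMT / i
= 2615 / 0.02
= 130750.0


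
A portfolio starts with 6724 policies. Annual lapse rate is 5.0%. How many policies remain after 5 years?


remaining = initial * (1 - lapse)^years
= 6724 * (1 - 0.05)^5
= 6724 * 0.773781
= 5202.903


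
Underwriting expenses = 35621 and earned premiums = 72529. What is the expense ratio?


Expense ratio = expenses / premiums
= 35621 / 72529
= 0.4911


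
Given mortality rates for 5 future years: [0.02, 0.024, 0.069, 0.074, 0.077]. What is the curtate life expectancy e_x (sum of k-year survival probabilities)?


e_x = sum_{k=1}^{n} k_p_x
k_p_x values:
  1_p_x = 0.98
  2_p_x = 0.95648
  3_p_x = 0.890483
  4_p_x = 0.824587
  5_p_x = 0.761094
e_x = 4.4126


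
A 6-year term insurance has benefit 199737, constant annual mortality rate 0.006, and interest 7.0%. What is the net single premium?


NSP = benefit * sum_{k=0}^{n-1} k_p_x * q * v^(k+1)
With constant q=0.006, v=0.934579
Sum = 0.028207
NSP = 199737 * 0.028207
= 5633.989


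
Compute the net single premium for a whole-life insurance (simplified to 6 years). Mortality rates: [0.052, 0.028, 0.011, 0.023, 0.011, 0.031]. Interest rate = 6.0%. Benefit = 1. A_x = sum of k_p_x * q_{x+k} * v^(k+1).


v = 0.943396
Year 0: k_p_x=1.0, q=0.052, term=0.049057
Year 1: k_p_x=0.948, q=0.028, term=0.023624
Year 2: k_p_x=0.921456, q=0.011, term=0.00851
Year 3: k_p_x=0.91132, q=0.023, term=0.016603
Year 4: k_p_x=0.89036, q=0.011, term=0.007319
Year 5: k_p_x=0.880566, q=0.031, term=0.019244
A_x = 0.1244


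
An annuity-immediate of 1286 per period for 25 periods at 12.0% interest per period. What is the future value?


FV = PMT * ((1+i)^n - 1) / i
= 1286 * ((1.12)^25 - 1) / 0.12
= 1286 * (17.000064 - 1) / 0.12
= 171467.3569


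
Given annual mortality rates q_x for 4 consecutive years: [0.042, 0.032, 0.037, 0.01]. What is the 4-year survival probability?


p_k = 1 - q_k for each year
Survival = product of (1 - q_k)
= 0.958 * 0.968 * 0.963 * 0.99
= 0.8841


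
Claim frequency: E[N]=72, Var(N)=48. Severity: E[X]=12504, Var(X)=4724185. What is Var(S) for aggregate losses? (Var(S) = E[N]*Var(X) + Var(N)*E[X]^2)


Var(S) = E[N]*Var(X) + Var(N)*E[X]^2
= 72*4724185 + 48*12504^2
= 340141320 + 7504800768
= 7.8449e+09


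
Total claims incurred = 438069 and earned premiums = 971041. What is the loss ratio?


Loss ratio = claims / premiums
= 438069 / 971041
= 0.4511


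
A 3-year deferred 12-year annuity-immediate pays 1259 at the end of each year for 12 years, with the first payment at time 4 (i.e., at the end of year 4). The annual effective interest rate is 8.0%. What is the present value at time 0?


PV at time 3 of the 12-year annuity-immediate:
a_n = 1259 * (1-(1+0.08)^(-12))/0.08 = 9487.9222
Discount back 3 years to time 0:
PV = 9487.9222 * (1+0.08)^(-3)
= 9487.9222 * 0.793832
= 7531.8186


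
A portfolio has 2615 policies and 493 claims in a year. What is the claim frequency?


frequency = claims / policies
= 493 / 2615
= 0.1885


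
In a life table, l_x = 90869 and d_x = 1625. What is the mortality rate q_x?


q_x = d_x / l_x
= 1625 / 90869
= 0.0179


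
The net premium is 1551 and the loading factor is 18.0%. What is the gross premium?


Gross = net * (1 + loading)
= 1551 * (1 + 0.18)
= 1551 * 1.18
= 1830.18


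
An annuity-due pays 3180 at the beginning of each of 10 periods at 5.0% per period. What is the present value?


PV_due = PMT * (1-(1+i)^(-n))/i * (1+i)
PV_immediate = 24555.1171
PV_due = 24555.1171 * 1.05
= 25782.8729


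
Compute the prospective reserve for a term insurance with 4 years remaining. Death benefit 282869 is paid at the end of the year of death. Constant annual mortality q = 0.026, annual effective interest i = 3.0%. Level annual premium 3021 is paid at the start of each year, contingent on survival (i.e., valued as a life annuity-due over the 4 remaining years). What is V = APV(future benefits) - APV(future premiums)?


v = 1/(1+i) = 0.970874
APV(future benefits) per unit = sum_{k=0}^{3} k_p_x * q * v^(k+1) = 0.093031
APV(future benefits) = 282869 * 0.093031 = 26315.52
Life annuity-due factor ä_{x:4} = sum_{k=0}^{3} k_p_x * v^k = 3.68545
APV(future premiums) = 3021 * 3.68545 = 11133.7433
V = 26315.52 - 11133.7433
= 15181.7767


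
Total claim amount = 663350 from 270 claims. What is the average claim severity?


severity = total / number
= 663350 / 270
= 2456.8519


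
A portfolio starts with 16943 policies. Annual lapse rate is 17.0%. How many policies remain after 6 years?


remaining = initial * (1 - lapse)^years
= 16943 * (1 - 0.17)^6
= 16943 * 0.32694
= 5539.3507


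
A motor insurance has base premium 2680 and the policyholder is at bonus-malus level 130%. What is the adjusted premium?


adjusted = base * BM_level / 100
= 2680 * 130 / 100
= 2680 * 1.3
= 3484.0


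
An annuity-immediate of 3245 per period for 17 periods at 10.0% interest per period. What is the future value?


FV = PMT * ((1+i)^n - 1) / i
= 3245 * ((1.1)^17 - 1) / 0.1
= 3245 * (5.05447 - 1) / 0.1
= 131567.5607


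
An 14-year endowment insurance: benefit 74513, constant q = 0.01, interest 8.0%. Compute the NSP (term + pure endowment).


Term component = 5830.4427
Pure endowment = 14_p_x * v^14 * benefit = 0.868746 * 0.340461 * 74513 = 22039.0158
NSP = 27869.4585


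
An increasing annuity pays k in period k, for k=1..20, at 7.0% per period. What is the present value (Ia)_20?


(Ia)_n = sum_{k=1}^{n} k * v^k, v = 1/(1+i)
v = 0.934579
Sum computed term by term:
(Ia)_20 = 88.1031


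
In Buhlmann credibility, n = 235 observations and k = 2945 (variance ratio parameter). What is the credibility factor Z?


Z = n / (n + k)
= 235 / (235 + 2945)
= 235 / 3180
= 0.0739


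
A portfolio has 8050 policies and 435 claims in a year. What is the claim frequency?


frequency = claims / policies
= 435 / 8050
= 0.054


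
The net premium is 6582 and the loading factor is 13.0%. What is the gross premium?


Gross = net * (1 + loading)
= 6582 * (1 + 0.13)
= 6582 * 1.13
= 7437.66


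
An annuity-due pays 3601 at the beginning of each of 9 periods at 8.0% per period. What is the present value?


PV_due = PMT * (1-(1+i)^(-n))/i * (1+i)
PV_immediate = 22495.0434
PV_due = 22495.0434 * 1.08
= 24294.6468


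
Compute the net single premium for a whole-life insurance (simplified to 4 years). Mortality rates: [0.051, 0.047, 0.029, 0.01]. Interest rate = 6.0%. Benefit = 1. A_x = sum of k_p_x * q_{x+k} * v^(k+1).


v = 0.943396
Year 0: k_p_x=1.0, q=0.051, term=0.048113
Year 1: k_p_x=0.949, q=0.047, term=0.039697
Year 2: k_p_x=0.904397, q=0.029, term=0.022021
Year 3: k_p_x=0.878169, q=0.01, term=0.006956
A_x = 0.1168


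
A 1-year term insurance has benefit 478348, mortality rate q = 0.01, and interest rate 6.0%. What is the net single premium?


NSP = benefit * q * v
v = 1/(1+i) = 0.943396
NSP = 478348 * 0.01 * 0.943396
= 4512.717


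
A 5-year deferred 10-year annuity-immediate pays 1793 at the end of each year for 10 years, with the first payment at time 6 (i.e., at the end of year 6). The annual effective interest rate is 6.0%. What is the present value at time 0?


PV at time 5 of the 10-year annuity-immediate:
a_n = 1793 * (1-(1+0.06)^(-10))/0.06 = 13196.6361
Discount back 5 years to time 0:
PV = 13196.6361 * (1+0.06)^(-5)
= 13196.6361 * 0.747258
= 9861.2942


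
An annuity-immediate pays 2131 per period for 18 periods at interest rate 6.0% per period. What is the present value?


PV = PMT * (1 - (1+i)^(-n)) / i
= 2131 * (1 - (1+0.06)^(-18)) / 0.06
= 2131 * (1 - 0.350344) / 0.06
= 2131 * 10.827603
= 23073.623


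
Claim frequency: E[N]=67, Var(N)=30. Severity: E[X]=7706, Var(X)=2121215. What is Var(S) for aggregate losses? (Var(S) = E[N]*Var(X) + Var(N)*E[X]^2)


Var(S) = E[N]*Var(X) + Var(N)*E[X]^2
= 67*2121215 + 30*7706^2
= 142121405 + 1781473080
= 1.9236e+09


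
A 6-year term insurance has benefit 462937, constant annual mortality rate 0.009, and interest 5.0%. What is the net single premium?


NSP = benefit * sum_{k=0}^{n-1} k_p_x * q * v^(k+1)
With constant q=0.009, v=0.952381
Sum = 0.044723
NSP = 462937 * 0.044723
= 20703.9511


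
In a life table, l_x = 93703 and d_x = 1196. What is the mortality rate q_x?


q_x = d_x / l_x
= 1196 / 93703
= 0.0128


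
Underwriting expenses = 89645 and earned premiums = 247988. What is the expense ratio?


Expense ratio = expenses / premiums
= 89645 / 247988
= 0.3615


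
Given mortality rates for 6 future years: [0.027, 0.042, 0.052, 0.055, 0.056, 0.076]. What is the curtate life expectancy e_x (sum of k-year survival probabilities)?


e_x = sum_{k=1}^{n} k_p_x
k_p_x values:
  1_p_x = 0.973
  2_p_x = 0.932134
  3_p_x = 0.883663
  4_p_x = 0.835062
  5_p_x = 0.788298
  6_p_x = 0.728387
e_x = 5.1405


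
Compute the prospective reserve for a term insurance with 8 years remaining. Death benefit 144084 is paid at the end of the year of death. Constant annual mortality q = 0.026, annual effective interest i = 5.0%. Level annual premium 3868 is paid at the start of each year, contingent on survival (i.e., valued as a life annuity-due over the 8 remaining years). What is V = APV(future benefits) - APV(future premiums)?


v = 1/(1+i) = 0.952381
APV(future benefits) per unit = sum_{k=0}^{7} k_p_x * q * v^(k+1) = 0.154555
APV(future benefits) = 144084 * 0.154555 = 22268.9437
Life annuity-due factor ä_{x:8} = sum_{k=0}^{7} k_p_x * v^k = 6.241656
APV(future premiums) = 3868 * 6.241656 = 24142.7244
V = 22268.9437 - 24142.7244
= -1873.7807


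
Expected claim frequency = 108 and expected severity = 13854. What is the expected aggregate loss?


E[S] = E[N] * E[X]
= 108 * 13854
= 1.4962e+06


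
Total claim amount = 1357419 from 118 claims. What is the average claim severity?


severity = total / number
= 1357419 / 118
= 11503.5508


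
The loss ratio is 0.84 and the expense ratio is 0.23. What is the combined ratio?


Combined ratio = loss ratio + expense ratio
= 0.84 + 0.23
= 1.07


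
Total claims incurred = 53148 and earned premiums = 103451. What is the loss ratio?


Loss ratio = claims / premiums
= 53148 / 103451
= 0.5138
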